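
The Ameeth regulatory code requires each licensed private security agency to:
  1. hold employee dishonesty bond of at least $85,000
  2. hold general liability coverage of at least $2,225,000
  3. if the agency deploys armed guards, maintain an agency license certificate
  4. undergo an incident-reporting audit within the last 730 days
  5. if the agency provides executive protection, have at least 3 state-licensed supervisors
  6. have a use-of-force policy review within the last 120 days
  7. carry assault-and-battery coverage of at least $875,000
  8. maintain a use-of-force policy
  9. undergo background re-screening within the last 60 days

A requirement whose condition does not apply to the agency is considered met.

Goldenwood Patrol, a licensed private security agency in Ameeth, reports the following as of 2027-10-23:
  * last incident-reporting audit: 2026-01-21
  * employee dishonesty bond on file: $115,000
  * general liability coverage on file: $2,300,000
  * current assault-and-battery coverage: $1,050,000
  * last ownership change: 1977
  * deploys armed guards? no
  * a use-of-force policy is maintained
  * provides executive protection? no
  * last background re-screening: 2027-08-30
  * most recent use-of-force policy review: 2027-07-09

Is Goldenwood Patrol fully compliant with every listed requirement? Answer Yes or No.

1. employee dishonesty bond $115,000 ≥ $85,000 → met
2. general liability coverage $2,300,000 ≥ $2,225,000 → met
3. condition 'deploys armed guards' does not hold → requirement n/a → met
4. incident-reporting audit 640 days ago vs limit 730 → met
5. condition 'provides executive protection' does not hold → requirement n/a → met
6. use-of-force policy review 106 days ago vs limit 120 → met
7. assault-and-battery coverage $1,050,000 ≥ $875,000 → met
8. use-of-force policy present → met
9. background re-screening 54 days ago vs limit 60 → met
All met.

Yes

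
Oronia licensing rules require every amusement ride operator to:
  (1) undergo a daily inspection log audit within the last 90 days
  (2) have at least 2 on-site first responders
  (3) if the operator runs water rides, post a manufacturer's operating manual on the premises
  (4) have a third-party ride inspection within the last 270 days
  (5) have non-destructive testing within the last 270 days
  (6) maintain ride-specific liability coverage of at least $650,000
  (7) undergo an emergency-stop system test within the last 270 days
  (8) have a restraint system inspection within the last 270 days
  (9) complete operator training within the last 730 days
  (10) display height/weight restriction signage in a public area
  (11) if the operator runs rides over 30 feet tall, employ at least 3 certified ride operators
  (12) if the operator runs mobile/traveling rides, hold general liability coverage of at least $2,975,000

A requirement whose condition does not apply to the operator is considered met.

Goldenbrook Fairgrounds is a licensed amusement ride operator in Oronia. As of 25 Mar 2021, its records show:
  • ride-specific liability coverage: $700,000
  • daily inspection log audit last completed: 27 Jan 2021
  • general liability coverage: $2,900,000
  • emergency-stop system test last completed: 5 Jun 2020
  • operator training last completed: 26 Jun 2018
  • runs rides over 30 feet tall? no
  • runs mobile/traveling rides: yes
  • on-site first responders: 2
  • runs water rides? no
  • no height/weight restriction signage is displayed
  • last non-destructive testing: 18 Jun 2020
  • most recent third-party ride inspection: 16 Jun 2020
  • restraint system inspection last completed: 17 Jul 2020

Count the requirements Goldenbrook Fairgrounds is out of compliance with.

6

1. daily inspection log audit 57 days ago vs limit 90 → met
2. on-site first responders 2 ≥ 2 → met
3. condition 'runs water rides' does not hold → requirement n/a → met
4. third-party ride inspection 282 days ago vs limit 270 → not met
5. non-destructive testing 280 days ago vs limit 270 → not met
6. ride-specific liability coverage $700,000 ≥ $650,000 → met
7. emergency-stop system test 293 days ago vs limit 270 → not met
8. restraint system inspection 251 days ago vs limit 270 → met
9. operator training 1003 days ago vs limit 730 → not met
10. height/weight restriction signage absent → not met
11. condition 'runs rides over 30 feet tall' does not hold → requirement n/a → met
12. condition 'runs mobile/traveling rides' holds; general liability coverage $2,900,000 < $2,975,000 → not met
Not met: 6 of 12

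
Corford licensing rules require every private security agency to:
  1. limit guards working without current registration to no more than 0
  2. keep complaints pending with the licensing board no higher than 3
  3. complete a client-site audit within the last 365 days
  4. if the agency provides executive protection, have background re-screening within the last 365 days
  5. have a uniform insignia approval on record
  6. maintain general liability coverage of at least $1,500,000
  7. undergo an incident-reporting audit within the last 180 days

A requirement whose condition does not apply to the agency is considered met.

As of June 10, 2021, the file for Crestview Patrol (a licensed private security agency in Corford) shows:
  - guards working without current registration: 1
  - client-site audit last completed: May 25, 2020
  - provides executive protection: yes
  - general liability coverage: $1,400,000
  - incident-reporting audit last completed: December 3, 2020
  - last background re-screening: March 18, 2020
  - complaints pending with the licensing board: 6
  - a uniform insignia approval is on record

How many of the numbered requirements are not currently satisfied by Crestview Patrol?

1. guards working without current registration 1 > 0 → not met
2. complaints pending with the licensing board 6 > 3 → not met
3. client-site audit 381 days ago vs limit 365 → not met
4. condition 'provides executive protection' holds; background re-screening 449 days ago vs limit 365 → not met
5. uniform insignia approval present → met
6. general liability coverage $1,400,000 < $1,500,000 → not met
7. incident-reporting audit 189 days ago vs limit 180 → not met
Not met: 6 of 7

6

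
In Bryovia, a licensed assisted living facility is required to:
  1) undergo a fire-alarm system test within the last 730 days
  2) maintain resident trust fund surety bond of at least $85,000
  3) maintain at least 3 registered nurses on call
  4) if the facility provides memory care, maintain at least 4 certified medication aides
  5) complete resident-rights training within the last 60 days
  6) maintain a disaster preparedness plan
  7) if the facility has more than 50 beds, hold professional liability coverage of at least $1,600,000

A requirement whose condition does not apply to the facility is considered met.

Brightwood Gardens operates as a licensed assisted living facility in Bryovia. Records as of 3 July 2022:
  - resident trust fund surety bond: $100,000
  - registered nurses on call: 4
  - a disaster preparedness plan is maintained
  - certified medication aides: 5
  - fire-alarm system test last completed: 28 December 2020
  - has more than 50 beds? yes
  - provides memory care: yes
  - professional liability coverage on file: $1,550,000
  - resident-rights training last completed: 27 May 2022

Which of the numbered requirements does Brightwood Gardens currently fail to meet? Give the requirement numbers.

7

1. fire-alarm system test 552 days ago vs limit 730 → met
2. resident trust fund surety bond $100,000 ≥ $85,000 → met
3. registered nurses on call 4 ≥ 3 → met
4. condition 'provides memory care' holds; certified medication aides 5 ≥ 4 → met
5. resident-rights training 37 days ago vs limit 60 → met
6. disaster preparedness plan present → met
7. condition 'has more than 50 beds' holds; professional liability coverage $1,550,000 < $1,600,000 → not met
Not met: 7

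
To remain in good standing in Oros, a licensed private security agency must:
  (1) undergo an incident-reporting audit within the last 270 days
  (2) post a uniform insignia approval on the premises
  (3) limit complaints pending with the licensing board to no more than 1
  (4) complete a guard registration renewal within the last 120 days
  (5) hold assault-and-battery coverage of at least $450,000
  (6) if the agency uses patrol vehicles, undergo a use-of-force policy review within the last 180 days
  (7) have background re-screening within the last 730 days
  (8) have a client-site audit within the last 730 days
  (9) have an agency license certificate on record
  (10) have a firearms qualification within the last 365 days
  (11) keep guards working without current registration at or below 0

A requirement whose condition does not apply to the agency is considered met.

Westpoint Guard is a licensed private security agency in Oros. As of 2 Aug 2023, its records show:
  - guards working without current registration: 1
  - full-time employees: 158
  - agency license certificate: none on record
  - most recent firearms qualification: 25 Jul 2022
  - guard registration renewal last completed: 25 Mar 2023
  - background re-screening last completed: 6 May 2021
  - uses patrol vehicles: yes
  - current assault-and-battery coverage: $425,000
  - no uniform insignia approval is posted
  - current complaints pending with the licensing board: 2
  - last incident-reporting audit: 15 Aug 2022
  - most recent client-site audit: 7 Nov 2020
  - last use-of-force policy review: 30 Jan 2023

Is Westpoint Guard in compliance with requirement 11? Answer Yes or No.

11. guards working without current registration 1 > 0 → not met

No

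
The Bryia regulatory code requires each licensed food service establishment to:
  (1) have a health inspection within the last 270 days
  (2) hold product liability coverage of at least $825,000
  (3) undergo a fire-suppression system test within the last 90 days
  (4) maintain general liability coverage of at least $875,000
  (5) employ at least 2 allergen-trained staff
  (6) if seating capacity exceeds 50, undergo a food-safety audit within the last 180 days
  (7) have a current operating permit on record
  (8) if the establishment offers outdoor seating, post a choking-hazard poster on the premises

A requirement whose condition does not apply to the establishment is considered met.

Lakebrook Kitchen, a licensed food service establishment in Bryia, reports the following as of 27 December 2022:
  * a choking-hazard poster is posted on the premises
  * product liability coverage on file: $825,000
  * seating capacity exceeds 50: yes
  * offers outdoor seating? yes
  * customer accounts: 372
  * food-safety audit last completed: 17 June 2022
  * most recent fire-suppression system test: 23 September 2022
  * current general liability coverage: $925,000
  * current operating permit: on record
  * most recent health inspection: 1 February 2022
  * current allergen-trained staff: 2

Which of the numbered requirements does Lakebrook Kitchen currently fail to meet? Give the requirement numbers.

1. health inspection 329 days ago vs limit 270 → not met
2. product liability coverage $825,000 ≥ $825,000 → met
3. fire-suppression system test 95 days ago vs limit 90 → not met
4. general liability coverage $925,000 ≥ $875,000 → met
5. allergen-trained staff 2 ≥ 2 → met
6. condition 'seating capacity exceeds 50' holds; food-safety audit 193 days ago vs limit 180 → not met
7. current operating permit present → met
8. condition 'offers outdoor seating' holds; choking-hazard poster present → met
Not met: 1, 3, 6

1, 3, 6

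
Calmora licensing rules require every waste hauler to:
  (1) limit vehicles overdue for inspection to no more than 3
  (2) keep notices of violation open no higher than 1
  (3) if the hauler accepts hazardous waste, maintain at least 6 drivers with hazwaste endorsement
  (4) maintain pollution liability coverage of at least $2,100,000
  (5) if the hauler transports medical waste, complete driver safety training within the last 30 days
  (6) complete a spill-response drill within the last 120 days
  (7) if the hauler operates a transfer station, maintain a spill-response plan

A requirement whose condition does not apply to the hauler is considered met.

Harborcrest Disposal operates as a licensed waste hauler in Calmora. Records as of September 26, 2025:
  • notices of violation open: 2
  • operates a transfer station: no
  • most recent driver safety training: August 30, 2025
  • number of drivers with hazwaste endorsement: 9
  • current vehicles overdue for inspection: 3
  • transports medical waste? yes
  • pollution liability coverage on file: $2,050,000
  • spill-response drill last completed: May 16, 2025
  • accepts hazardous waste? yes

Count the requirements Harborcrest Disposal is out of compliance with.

1. vehicles overdue for inspection 3 ≤ 3 → met
2. notices of violation open 2 > 1 → not met
3. condition 'accepts hazardous waste' holds; drivers with hazwaste endorsement 9 ≥ 6 → met
4. pollution liability coverage $2,050,000 < $2,100,000 → not met
5. condition 'transports medical waste' holds; driver safety training 27 days ago vs limit 30 → met
6. spill-response drill 133 days ago vs limit 120 → not met
7. condition 'operates a transfer station' does not hold → requirement n/a → met
Not met: 3 of 7

3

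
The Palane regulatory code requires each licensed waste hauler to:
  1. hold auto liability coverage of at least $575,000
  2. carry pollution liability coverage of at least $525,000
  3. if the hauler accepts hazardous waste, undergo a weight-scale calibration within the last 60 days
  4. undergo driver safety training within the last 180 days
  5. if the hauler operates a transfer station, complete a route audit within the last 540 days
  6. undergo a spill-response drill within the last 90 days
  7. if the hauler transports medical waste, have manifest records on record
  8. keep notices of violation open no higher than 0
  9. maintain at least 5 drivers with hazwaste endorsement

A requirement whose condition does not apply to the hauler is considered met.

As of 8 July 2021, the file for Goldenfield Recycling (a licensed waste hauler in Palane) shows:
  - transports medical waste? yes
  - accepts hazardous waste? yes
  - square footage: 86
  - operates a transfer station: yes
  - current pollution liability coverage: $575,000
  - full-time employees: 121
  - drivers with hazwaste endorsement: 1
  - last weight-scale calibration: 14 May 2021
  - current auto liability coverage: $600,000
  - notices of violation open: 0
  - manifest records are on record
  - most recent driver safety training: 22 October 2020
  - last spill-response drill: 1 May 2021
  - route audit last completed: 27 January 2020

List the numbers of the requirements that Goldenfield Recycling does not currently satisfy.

4, 9

1. auto liability coverage $600,000 ≥ $575,000 → met
2. pollution liability coverage $575,000 ≥ $525,000 → met
3. condition 'accepts hazardous waste' holds; weight-scale calibration 55 days ago vs limit 60 → met
4. driver safety training 259 days ago vs limit 180 → not met
5. condition 'operates a transfer station' holds; route audit 528 days ago vs limit 540 → met
6. spill-response drill 68 days ago vs limit 90 → met
7. condition 'transports medical waste' holds; manifest records present → met
8. notices of violation open 0 ≤ 0 → met
9. drivers with hazwaste endorsement 1 < 5 → not met
Not met: 4, 9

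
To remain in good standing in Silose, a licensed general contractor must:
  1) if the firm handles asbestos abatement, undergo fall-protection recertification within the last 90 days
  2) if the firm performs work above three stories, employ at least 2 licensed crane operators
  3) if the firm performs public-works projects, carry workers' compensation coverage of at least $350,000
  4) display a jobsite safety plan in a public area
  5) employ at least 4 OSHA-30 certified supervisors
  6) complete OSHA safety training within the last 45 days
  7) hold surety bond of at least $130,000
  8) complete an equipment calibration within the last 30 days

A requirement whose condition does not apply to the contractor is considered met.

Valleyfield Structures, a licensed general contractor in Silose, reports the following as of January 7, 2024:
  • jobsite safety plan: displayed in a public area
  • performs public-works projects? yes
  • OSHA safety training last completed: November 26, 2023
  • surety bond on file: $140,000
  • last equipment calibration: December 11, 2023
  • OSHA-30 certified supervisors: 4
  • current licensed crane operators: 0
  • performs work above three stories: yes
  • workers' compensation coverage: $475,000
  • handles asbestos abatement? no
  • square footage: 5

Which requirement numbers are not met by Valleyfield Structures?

2

1. condition 'handles asbestos abatement' does not hold → requirement n/a → met
2. condition 'performs work above three stories' holds; licensed crane operators 0 < 2 → not met
3. condition 'performs public-works projects' holds; workers' compensation coverage $475,000 ≥ $350,000 → met
4. jobsite safety plan present → met
5. OSHA-30 certified supervisors 4 ≥ 4 → met
6. OSHA safety training 42 days ago vs limit 45 → met
7. surety bond $140,000 ≥ $130,000 → met
8. equipment calibration 27 days ago vs limit 30 → met
Not met: 2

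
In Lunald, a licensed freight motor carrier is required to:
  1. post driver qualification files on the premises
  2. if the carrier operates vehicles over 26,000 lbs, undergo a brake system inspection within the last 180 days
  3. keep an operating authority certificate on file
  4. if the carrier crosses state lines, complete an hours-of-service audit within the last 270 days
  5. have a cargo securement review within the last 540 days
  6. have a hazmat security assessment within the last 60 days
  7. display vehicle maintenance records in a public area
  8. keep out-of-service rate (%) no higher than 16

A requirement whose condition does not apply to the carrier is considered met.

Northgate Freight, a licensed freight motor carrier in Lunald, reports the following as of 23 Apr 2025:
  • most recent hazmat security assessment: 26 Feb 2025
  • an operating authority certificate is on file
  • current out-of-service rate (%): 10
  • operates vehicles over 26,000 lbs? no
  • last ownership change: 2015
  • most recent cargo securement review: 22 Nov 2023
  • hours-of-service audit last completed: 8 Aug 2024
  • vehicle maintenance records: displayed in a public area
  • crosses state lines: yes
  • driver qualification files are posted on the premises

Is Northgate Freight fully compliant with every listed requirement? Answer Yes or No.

Yes

1. driver qualification files present → met
2. condition 'operates vehicles over 26,000 lbs' does not hold → requirement n/a → met
3. operating authority certificate present → met
4. condition 'crosses state lines' holds; hours-of-service audit 258 days ago vs limit 270 → met
5. cargo securement review 518 days ago vs limit 540 → met
6. hazmat security assessment 56 days ago vs limit 60 → met
7. vehicle maintenance records present → met
8. out-of-service rate (%) 10 ≤ 16 → met
All met.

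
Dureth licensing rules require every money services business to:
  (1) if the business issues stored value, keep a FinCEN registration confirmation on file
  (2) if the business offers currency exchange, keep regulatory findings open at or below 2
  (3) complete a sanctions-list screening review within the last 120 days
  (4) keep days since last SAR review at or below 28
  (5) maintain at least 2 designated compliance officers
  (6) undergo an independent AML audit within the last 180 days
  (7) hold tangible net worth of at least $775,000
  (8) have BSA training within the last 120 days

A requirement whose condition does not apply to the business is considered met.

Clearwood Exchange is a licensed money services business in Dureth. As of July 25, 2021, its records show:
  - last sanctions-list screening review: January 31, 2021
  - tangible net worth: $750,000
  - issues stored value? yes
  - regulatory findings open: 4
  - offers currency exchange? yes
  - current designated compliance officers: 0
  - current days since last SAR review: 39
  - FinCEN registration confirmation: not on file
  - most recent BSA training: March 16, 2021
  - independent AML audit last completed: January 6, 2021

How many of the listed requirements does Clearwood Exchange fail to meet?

1. condition 'issues stored value' holds; FinCEN registration confirmation absent → not met
2. condition 'offers currency exchange' holds; regulatory findings open 4 > 2 → not met
3. sanctions-list screening review 175 days ago vs limit 120 → not met
4. days since last SAR review 39 > 28 → not met
5. designated compliance officers 0 < 2 → not met
6. independent AML audit 200 days ago vs limit 180 → not met
7. tangible net worth $750,000 < $775,000 → not met
8. BSA training 131 days ago vs limit 120 → not met
Not met: 8 of 8

8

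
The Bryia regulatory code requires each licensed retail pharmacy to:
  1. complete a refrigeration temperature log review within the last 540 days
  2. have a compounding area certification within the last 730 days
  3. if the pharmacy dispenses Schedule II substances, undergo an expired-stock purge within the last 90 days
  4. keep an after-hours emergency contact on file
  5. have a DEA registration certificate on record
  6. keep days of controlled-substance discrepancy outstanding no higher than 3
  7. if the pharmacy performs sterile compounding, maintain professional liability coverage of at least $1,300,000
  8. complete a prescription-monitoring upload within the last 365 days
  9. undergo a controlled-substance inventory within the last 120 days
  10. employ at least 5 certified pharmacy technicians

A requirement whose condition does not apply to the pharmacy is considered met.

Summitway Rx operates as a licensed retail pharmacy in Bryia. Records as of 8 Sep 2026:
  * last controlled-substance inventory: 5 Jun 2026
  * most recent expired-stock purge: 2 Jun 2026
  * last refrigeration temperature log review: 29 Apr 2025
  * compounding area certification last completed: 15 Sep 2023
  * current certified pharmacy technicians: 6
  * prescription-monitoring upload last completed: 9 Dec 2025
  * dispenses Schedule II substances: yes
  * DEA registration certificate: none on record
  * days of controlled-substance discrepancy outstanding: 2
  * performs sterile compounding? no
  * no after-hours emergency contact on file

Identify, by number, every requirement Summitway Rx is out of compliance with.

1. refrigeration temperature log review 497 days ago vs limit 540 → met
2. compounding area certification 1089 days ago vs limit 730 → not met
3. condition 'dispenses Schedule II substances' holds; expired-stock purge 98 days ago vs limit 90 → not met
4. after-hours emergency contact absent → not met
5. DEA registration certificate absent → not met
6. days of controlled-substance discrepancy outstanding 2 ≤ 3 → met
7. condition 'performs sterile compounding' does not hold → requirement n/a → met
8. prescription-monitoring upload 273 days ago vs limit 365 → met
9. controlled-substance inventory 95 days ago vs limit 120 → met
10. certified pharmacy technicians 6 ≥ 5 → met
Not met: 2, 3, 4, 5

2, 3, 4, 5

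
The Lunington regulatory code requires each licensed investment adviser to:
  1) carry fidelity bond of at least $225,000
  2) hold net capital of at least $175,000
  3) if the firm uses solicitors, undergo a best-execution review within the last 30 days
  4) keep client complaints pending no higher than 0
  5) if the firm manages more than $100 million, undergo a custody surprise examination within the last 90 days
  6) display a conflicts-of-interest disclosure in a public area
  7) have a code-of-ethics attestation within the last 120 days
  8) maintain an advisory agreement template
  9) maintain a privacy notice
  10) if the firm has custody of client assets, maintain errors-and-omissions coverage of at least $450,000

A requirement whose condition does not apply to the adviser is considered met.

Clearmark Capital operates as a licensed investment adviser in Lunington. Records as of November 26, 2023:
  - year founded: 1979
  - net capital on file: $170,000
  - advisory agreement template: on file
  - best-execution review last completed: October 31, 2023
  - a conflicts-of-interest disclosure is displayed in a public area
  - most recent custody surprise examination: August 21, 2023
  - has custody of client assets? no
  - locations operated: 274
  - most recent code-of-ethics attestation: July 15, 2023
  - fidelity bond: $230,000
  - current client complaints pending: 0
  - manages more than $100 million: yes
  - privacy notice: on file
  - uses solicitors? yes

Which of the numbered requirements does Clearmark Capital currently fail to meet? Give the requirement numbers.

1. fidelity bond $230,000 ≥ $225,000 → met
2. net capital $170,000 < $175,000 → not met
3. condition 'uses solicitors' holds; best-execution review 26 days ago vs limit 30 → met
4. client complaints pending 0 ≤ 0 → met
5. condition 'manages more than $100 million' holds; custody surprise examination 97 days ago vs limit 90 → not met
6. conflicts-of-interest disclosure present → met
7. code-of-ethics attestation 134 days ago vs limit 120 → not met
8. advisory agreement template present → met
9. privacy notice present → met
10. condition 'has custody of client assets' does not hold → requirement n/a → met
Not met: 2, 5, 7

2, 5, 7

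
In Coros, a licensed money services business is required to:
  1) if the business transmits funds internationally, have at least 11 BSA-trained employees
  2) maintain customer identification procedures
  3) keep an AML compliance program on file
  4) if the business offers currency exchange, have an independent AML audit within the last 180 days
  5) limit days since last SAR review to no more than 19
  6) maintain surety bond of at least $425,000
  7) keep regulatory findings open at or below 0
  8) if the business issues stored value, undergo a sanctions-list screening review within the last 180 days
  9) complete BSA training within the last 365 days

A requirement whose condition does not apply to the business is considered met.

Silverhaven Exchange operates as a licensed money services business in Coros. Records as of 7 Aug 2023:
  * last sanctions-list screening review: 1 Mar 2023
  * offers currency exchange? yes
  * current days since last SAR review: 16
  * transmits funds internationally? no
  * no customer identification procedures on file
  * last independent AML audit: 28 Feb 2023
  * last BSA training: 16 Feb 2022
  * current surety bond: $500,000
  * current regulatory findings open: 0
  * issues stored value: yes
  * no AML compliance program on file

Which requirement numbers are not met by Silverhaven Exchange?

1. condition 'transmits funds internationally' does not hold → requirement n/a → met
2. customer identification procedures absent → not met
3. AML compliance program absent → not met
4. condition 'offers currency exchange' holds; independent AML audit 160 days ago vs limit 180 → met
5. days since last SAR review 16 ≤ 19 → met
6. surety bond $500,000 ≥ $425,000 → met
7. regulatory findings open 0 ≤ 0 → met
8. condition 'issues stored value' holds; sanctions-list screening review 159 days ago vs limit 180 → met
9. BSA training 537 days ago vs limit 365 → not met
Not met: 2, 3, 9

2, 3, 9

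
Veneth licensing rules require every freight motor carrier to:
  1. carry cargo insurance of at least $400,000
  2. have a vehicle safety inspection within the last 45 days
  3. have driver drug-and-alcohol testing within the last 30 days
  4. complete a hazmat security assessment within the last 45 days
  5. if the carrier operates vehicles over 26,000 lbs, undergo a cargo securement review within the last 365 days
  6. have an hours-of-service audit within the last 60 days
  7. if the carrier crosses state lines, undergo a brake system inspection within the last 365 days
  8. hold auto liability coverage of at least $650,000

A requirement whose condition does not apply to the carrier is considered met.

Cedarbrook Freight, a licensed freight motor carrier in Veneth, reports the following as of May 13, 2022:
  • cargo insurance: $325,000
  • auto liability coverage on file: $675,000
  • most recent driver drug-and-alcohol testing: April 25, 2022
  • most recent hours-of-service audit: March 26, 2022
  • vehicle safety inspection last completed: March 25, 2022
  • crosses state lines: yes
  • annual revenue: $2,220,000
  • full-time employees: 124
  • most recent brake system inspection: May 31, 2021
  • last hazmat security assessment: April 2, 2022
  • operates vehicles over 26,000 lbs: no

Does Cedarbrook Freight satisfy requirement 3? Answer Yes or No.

3. driver drug-and-alcohol testing 18 days ago vs limit 30 → met

Yes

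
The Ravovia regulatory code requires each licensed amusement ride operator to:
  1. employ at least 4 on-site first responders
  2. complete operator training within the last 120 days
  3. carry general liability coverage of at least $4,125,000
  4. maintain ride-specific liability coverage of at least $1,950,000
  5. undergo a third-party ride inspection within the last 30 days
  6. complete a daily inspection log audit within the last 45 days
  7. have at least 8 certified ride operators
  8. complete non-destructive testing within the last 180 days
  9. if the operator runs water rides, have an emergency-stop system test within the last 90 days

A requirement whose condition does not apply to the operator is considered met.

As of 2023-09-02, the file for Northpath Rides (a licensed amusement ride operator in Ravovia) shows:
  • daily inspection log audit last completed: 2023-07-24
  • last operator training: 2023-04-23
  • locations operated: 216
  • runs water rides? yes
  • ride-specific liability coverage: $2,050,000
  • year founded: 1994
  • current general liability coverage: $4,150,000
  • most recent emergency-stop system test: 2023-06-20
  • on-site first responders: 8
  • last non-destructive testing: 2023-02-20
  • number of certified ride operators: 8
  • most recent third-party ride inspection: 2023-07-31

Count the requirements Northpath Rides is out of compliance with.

1. on-site first responders 8 ≥ 4 → met
2. operator training 132 days ago vs limit 120 → not met
3. general liability coverage $4,150,000 ≥ $4,125,000 → met
4. ride-specific liability coverage $2,050,000 ≥ $1,950,000 → met
5. third-party ride inspection 33 days ago vs limit 30 → not met
6. daily inspection log audit 40 days ago vs limit 45 → met
7. certified ride operators 8 ≥ 8 → met
8. non-destructive testing 194 days ago vs limit 180 → not met
9. condition 'runs water rides' holds; emergency-stop system test 74 days ago vs limit 90 → met
Not met: 3 of 9

3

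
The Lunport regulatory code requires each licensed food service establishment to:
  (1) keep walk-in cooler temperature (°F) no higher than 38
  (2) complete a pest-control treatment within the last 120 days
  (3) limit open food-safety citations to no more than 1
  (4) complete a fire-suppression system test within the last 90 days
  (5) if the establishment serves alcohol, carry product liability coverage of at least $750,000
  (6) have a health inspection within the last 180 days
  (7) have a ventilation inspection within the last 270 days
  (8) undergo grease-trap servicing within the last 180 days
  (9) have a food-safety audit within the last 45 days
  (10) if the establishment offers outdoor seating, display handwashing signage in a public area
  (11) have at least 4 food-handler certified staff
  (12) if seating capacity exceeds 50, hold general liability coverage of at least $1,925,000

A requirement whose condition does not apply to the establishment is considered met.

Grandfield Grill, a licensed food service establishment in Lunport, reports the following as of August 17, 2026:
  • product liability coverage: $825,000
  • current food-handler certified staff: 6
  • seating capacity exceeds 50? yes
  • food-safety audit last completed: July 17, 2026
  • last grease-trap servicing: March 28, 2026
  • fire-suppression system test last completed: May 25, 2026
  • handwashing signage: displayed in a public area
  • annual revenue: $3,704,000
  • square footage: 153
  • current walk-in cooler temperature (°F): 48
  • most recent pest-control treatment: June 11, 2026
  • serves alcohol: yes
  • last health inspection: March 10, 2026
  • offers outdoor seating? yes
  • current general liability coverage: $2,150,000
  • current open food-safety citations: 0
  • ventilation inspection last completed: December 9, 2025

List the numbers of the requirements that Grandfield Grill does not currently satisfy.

1. walk-in cooler temperature (°F) 48 > 38 → not met
2. pest-control treatment 67 days ago vs limit 120 → met
3. open food-safety citations 0 ≤ 1 → met
4. fire-suppression system test 84 days ago vs limit 90 → met
5. condition 'serves alcohol' holds; product liability coverage $825,000 ≥ $750,000 → met
6. health inspection 160 days ago vs limit 180 → met
7. ventilation inspection 251 days ago vs limit 270 → met
8. grease-trap servicing 142 days ago vs limit 180 → met
9. food-safety audit 31 days ago vs limit 45 → met
10. condition 'offers outdoor seating' holds; handwashing signage present → met
11. food-handler certified staff 6 ≥ 4 → met
12. condition 'seating capacity exceeds 50' holds; general liability coverage $2,150,000 ≥ $1,925,000 → met
Not met: 1

1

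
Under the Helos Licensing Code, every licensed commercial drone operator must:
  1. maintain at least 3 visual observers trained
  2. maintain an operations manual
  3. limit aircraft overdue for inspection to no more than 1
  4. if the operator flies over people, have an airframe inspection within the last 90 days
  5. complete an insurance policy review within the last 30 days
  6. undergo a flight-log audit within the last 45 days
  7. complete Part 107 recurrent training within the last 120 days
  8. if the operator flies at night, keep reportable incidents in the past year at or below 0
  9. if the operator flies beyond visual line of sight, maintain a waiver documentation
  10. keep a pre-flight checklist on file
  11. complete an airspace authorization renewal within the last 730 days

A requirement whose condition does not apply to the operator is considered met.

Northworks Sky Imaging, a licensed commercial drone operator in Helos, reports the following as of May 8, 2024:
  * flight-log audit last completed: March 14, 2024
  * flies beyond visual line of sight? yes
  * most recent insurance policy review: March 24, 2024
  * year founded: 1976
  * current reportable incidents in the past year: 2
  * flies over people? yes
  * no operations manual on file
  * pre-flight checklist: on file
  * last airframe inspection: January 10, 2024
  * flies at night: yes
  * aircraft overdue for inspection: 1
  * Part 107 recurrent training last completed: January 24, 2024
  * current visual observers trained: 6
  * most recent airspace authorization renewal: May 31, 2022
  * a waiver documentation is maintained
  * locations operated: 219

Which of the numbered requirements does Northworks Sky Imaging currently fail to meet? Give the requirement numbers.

2, 4, 5, 6, 8

1. visual observers trained 6 ≥ 3 → met
2. operations manual absent → not met
3. aircraft overdue for inspection 1 ≤ 1 → met
4. condition 'flies over people' holds; airframe inspection 119 days ago vs limit 90 → not met
5. insurance policy review 45 days ago vs limit 30 → not met
6. flight-log audit 55 days ago vs limit 45 → not met
7. Part 107 recurrent training 105 days ago vs limit 120 → met
8. condition 'flies at night' holds; reportable incidents in the past year 2 > 0 → not met
9. condition 'flies beyond visual line of sight' holds; waiver documentation present → met
10. pre-flight checklist present → met
11. airspace authorization renewal 708 days ago vs limit 730 → met
Not met: 2, 4, 5, 6, 8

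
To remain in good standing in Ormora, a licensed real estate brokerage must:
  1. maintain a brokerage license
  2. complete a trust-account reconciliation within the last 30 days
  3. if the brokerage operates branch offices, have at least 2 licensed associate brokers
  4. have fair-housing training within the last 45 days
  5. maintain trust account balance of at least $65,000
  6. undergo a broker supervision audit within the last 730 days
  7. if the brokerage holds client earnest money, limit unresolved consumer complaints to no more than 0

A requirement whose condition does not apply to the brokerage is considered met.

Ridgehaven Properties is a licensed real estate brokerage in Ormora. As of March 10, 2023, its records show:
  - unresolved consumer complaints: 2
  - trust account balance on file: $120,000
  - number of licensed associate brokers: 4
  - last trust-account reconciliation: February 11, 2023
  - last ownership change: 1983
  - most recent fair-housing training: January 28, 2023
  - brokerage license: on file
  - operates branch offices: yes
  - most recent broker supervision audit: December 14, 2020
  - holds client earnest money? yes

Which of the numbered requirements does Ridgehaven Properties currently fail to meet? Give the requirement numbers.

6, 7

1. brokerage license present → met
2. trust-account reconciliation 27 days ago vs limit 30 → met
3. condition 'operates branch offices' holds; licensed associate brokers 4 ≥ 2 → met
4. fair-housing training 41 days ago vs limit 45 → met
5. trust account balance $120,000 ≥ $65,000 → met
6. broker supervision audit 816 days ago vs limit 730 → not met
7. condition 'holds client earnest money' holds; unresolved consumer complaints 2 > 0 → not met
Not met: 6, 7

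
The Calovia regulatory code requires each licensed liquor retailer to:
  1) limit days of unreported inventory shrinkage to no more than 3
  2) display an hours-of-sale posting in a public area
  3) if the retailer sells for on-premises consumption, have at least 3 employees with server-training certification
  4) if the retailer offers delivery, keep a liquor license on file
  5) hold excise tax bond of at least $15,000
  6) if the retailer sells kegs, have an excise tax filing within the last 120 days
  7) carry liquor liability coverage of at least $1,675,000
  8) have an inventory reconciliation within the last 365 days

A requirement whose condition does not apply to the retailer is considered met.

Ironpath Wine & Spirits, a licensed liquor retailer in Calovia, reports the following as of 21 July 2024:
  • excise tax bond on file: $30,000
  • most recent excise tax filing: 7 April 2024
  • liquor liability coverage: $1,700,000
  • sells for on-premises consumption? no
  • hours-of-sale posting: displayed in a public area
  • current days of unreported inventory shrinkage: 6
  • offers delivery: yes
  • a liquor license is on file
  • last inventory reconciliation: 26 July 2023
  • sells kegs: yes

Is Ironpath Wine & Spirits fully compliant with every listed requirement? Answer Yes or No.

1. days of unreported inventory shrinkage 6 > 3 → not met
2. hours-of-sale posting present → met
3. condition 'sells for on-premises consumption' does not hold → requirement n/a → met
4. condition 'offers delivery' holds; liquor license present → met
5. excise tax bond $30,000 ≥ $15,000 → met
6. condition 'sells kegs' holds; excise tax filing 105 days ago vs limit 120 → met
7. liquor liability coverage $1,700,000 ≥ $1,675,000 → met
8. inventory reconciliation 361 days ago vs limit 365 → met
Not met: 1

No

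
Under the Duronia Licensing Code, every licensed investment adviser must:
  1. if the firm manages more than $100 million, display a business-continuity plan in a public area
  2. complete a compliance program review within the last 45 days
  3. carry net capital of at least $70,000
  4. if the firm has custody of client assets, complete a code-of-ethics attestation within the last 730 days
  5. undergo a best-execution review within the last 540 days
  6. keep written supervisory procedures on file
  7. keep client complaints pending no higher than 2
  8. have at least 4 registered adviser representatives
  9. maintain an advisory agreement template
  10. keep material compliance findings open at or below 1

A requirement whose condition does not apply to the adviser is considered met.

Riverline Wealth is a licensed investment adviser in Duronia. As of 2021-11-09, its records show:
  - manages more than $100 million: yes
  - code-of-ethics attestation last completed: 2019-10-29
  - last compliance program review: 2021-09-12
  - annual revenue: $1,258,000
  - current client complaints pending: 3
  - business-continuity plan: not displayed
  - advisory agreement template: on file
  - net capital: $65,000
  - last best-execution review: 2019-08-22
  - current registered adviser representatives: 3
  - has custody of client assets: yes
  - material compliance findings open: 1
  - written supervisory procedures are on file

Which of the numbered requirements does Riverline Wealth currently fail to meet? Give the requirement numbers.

1, 2, 3, 4, 5, 7, 8

1. condition 'manages more than $100 million' holds; business-continuity plan absent → not met
2. compliance program review 58 days ago vs limit 45 → not met
3. net capital $65,000 < $70,000 → not met
4. condition 'has custody of client assets' holds; code-of-ethics attestation 742 days ago vs limit 730 → not met
5. best-execution review 810 days ago vs limit 540 → not met
6. written supervisory procedures present → met
7. client complaints pending 3 > 2 → not met
8. registered adviser representatives 3 < 4 → not met
9. advisory agreement template present → met
10. material compliance findings open 1 ≤ 1 → met
Not met: 1, 2, 3, 4, 5, 7, 8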